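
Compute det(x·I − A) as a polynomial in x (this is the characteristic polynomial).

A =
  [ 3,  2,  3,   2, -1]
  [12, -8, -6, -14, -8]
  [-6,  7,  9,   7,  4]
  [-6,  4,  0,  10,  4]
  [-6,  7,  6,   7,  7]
x^5 - 21*x^4 + 171*x^3 - 675*x^2 + 1296*x - 972

Expanding det(x·I − A) (e.g. by cofactor expansion or by noting that A is similar to its Jordan form J, which has the same characteristic polynomial as A) gives
  χ_A(x) = x^5 - 21*x^4 + 171*x^3 - 675*x^2 + 1296*x - 972
which factors as (x - 6)^2*(x - 3)^3. The eigenvalues (with algebraic multiplicities) are λ = 3 with multiplicity 3, λ = 6 with multiplicity 2.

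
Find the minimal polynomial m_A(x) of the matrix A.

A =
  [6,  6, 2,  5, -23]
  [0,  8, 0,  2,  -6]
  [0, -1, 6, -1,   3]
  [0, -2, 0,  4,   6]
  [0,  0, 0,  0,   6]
x^2 - 12*x + 36

The characteristic polynomial is χ_A(x) = (x - 6)^5, so the eigenvalues are known. The minimal polynomial is
  m_A(x) = Π_λ (x − λ)^{k_λ}
where k_λ is the size of the *largest* Jordan block for λ (equivalently, the smallest k with (A − λI)^k v = 0 for every generalised eigenvector v of λ).

  λ = 6: largest Jordan block has size 2, contributing (x − 6)^2

So m_A(x) = (x - 6)^2 = x^2 - 12*x + 36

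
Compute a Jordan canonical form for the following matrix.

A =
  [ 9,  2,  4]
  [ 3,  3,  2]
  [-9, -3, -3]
J_3(3)

The characteristic polynomial is
  det(x·I − A) = x^3 - 9*x^2 + 27*x - 27 = (x - 3)^3

Eigenvalues and multiplicities (the geometric multiplicity of λ is n − rank(A − λI), which equals the number of Jordan blocks for λ):
  λ = 3: algebraic multiplicity = 3, geometric multiplicity = 1

Determining the block sizes for each eigenvalue:
  λ = 3: one block (gm = 1), so the single block has size am = 3 → block sizes [3]

Assembling the blocks gives a Jordan form
J =
  [3, 1, 0]
  [0, 3, 1]
  [0, 0, 3]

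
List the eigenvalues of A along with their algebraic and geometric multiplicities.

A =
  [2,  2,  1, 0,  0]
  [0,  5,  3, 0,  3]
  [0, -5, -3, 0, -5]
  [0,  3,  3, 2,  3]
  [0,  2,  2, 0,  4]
λ = 2: alg = 5, geom = 3

Step 1 — factor the characteristic polynomial to read off the algebraic multiplicities:
  χ_A(x) = (x - 2)^5

Step 2 — compute geometric multiplicities via the rank-nullity identity g(λ) = n − rank(A − λI):
  rank(A − (2)·I) = 2, so dim ker(A − (2)·I) = n − 2 = 3

Summary:
  λ = 2: algebraic multiplicity = 5, geometric multiplicity = 3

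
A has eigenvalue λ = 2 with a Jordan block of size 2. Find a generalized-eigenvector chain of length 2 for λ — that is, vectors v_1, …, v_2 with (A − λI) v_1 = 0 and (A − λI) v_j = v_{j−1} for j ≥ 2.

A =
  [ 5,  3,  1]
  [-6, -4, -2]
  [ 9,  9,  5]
A Jordan chain for λ = 2 of length 2:
v_1 = (3, -6, 9)ᵀ
v_2 = (1, 0, 0)ᵀ

Let N = A − (2)·I. We want v_2 with N^2 v_2 = 0 but N^1 v_2 ≠ 0; then v_{j-1} := N · v_j for j = 2, …, 2.

Pick v_2 = (1, 0, 0)ᵀ.
Then v_1 = N · v_2 = (3, -6, 9)ᵀ.

Sanity check: (A − (2)·I) v_1 = (0, 0, 0)ᵀ = 0. ✓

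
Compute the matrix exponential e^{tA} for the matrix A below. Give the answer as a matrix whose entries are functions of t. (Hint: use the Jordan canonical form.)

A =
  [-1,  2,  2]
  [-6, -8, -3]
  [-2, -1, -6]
e^{tA} =
  [4*t*exp(-5*t) + exp(-5*t), 2*t*exp(-5*t), 2*t*exp(-5*t)]
  [-6*t*exp(-5*t), -3*t*exp(-5*t) + exp(-5*t), -3*t*exp(-5*t)]
  [-2*t*exp(-5*t), -t*exp(-5*t), -t*exp(-5*t) + exp(-5*t)]

Strategy: write A = P · J · P⁻¹ where J is a Jordan canonical form, so e^{tA} = P · e^{tJ} · P⁻¹, and e^{tJ} can be computed block-by-block.

A has Jordan form
J =
  [-5,  1,  0]
  [ 0, -5,  0]
  [ 0,  0, -5]
(up to reordering of blocks).

Per-block formulas:
  For a 1×1 block at λ = -5: exp(t · [-5]) = [e^(-5t)].
  For a 2×2 Jordan block J_2(-5): exp(t · J_2(-5)) = e^(-5t)·(I + t·N), where N is the 2×2 nilpotent shift.

After assembling e^{tJ} and conjugating by P, we get:

e^{tA} =
  [4*t*exp(-5*t) + exp(-5*t), 2*t*exp(-5*t), 2*t*exp(-5*t)]
  [-6*t*exp(-5*t), -3*t*exp(-5*t) + exp(-5*t), -3*t*exp(-5*t)]
  [-2*t*exp(-5*t), -t*exp(-5*t), -t*exp(-5*t) + exp(-5*t)]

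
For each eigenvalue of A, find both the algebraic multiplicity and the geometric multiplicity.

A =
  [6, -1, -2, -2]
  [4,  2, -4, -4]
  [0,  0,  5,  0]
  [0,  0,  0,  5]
λ = 4: alg = 2, geom = 1; λ = 5: alg = 2, geom = 2

Step 1 — factor the characteristic polynomial to read off the algebraic multiplicities:
  χ_A(x) = (x - 5)^2*(x - 4)^2

Step 2 — compute geometric multiplicities via the rank-nullity identity g(λ) = n − rank(A − λI):
  rank(A − (4)·I) = 3, so dim ker(A − (4)·I) = n − 3 = 1
  rank(A − (5)·I) = 2, so dim ker(A − (5)·I) = n − 2 = 2

Summary:
  λ = 4: algebraic multiplicity = 2, geometric multiplicity = 1
  λ = 5: algebraic multiplicity = 2, geometric multiplicity = 2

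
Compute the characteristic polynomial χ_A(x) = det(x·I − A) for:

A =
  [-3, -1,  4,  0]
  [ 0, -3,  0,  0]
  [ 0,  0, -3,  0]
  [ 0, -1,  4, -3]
x^4 + 12*x^3 + 54*x^2 + 108*x + 81

Expanding det(x·I − A) (e.g. by cofactor expansion or by noting that A is similar to its Jordan form J, which has the same characteristic polynomial as A) gives
  χ_A(x) = x^4 + 12*x^3 + 54*x^2 + 108*x + 81
which factors as (x + 3)^4. The eigenvalues (with algebraic multiplicities) are λ = -3 with multiplicity 4.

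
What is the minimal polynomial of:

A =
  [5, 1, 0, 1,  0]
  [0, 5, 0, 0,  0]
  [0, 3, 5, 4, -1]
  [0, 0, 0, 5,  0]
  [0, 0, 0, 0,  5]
x^2 - 10*x + 25

The characteristic polynomial is χ_A(x) = (x - 5)^5, so the eigenvalues are known. The minimal polynomial is
  m_A(x) = Π_λ (x − λ)^{k_λ}
where k_λ is the size of the *largest* Jordan block for λ (equivalently, the smallest k with (A − λI)^k v = 0 for every generalised eigenvector v of λ).

  λ = 5: largest Jordan block has size 2, contributing (x − 5)^2

So m_A(x) = (x - 5)^2 = x^2 - 10*x + 25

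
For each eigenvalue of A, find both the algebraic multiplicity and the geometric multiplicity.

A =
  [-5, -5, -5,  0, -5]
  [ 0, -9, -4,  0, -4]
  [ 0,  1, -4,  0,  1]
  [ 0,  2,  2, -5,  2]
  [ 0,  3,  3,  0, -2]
λ = -5: alg = 5, geom = 4

Step 1 — factor the characteristic polynomial to read off the algebraic multiplicities:
  χ_A(x) = (x + 5)^5

Step 2 — compute geometric multiplicities via the rank-nullity identity g(λ) = n − rank(A − λI):
  rank(A − (-5)·I) = 1, so dim ker(A − (-5)·I) = n − 1 = 4

Summary:
  λ = -5: algebraic multiplicity = 5, geometric multiplicity = 4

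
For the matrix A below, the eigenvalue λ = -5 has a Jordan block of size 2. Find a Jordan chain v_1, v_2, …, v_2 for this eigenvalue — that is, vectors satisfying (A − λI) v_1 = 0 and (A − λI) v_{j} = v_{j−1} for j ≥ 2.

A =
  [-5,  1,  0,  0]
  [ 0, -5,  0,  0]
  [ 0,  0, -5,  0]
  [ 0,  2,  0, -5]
A Jordan chain for λ = -5 of length 2:
v_1 = (1, 0, 0, 2)ᵀ
v_2 = (0, 1, 0, 0)ᵀ

Let N = A − (-5)·I. We want v_2 with N^2 v_2 = 0 but N^1 v_2 ≠ 0; then v_{j-1} := N · v_j for j = 2, …, 2.

Pick v_2 = (0, 1, 0, 0)ᵀ.
Then v_1 = N · v_2 = (1, 0, 0, 2)ᵀ.

Sanity check: (A − (-5)·I) v_1 = (0, 0, 0, 0)ᵀ = 0. ✓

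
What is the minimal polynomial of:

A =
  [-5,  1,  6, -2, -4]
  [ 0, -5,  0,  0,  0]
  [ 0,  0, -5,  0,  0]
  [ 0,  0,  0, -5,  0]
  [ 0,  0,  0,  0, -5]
x^2 + 10*x + 25

The characteristic polynomial is χ_A(x) = (x + 5)^5, so the eigenvalues are known. The minimal polynomial is
  m_A(x) = Π_λ (x − λ)^{k_λ}
where k_λ is the size of the *largest* Jordan block for λ (equivalently, the smallest k with (A − λI)^k v = 0 for every generalised eigenvector v of λ).

  λ = -5: largest Jordan block has size 2, contributing (x + 5)^2

So m_A(x) = (x + 5)^2 = x^2 + 10*x + 25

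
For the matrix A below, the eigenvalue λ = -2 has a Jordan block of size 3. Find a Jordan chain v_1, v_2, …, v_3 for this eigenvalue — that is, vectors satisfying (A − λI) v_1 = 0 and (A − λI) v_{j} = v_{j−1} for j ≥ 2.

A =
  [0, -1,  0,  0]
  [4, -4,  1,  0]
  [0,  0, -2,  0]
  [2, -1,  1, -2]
A Jordan chain for λ = -2 of length 3:
v_1 = (-1, -2, 0, -1)ᵀ
v_2 = (0, 1, 0, 1)ᵀ
v_3 = (0, 0, 1, 0)ᵀ

Let N = A − (-2)·I. We want v_3 with N^3 v_3 = 0 but N^2 v_3 ≠ 0; then v_{j-1} := N · v_j for j = 3, …, 2.

Pick v_3 = (0, 0, 1, 0)ᵀ.
Then v_2 = N · v_3 = (0, 1, 0, 1)ᵀ.
Then v_1 = N · v_2 = (-1, -2, 0, -1)ᵀ.

Sanity check: (A − (-2)·I) v_1 = (0, 0, 0, 0)ᵀ = 0. ✓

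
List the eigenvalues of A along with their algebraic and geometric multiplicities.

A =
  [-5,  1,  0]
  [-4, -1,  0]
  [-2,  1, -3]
λ = -3: alg = 3, geom = 2

Step 1 — factor the characteristic polynomial to read off the algebraic multiplicities:
  χ_A(x) = (x + 3)^3

Step 2 — compute geometric multiplicities via the rank-nullity identity g(λ) = n − rank(A − λI):
  rank(A − (-3)·I) = 1, so dim ker(A − (-3)·I) = n − 1 = 2

Summary:
  λ = -3: algebraic multiplicity = 3, geometric multiplicity = 2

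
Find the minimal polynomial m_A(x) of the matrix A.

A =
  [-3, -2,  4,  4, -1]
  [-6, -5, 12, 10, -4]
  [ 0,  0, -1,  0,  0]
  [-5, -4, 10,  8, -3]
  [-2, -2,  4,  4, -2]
x^2 + x

The characteristic polynomial is χ_A(x) = x^2*(x + 1)^3, so the eigenvalues are known. The minimal polynomial is
  m_A(x) = Π_λ (x − λ)^{k_λ}
where k_λ is the size of the *largest* Jordan block for λ (equivalently, the smallest k with (A − λI)^k v = 0 for every generalised eigenvector v of λ).

  λ = -1: largest Jordan block has size 1, contributing (x + 1)
  λ = 0: largest Jordan block has size 1, contributing (x − 0)

So m_A(x) = x*(x + 1) = x^2 + x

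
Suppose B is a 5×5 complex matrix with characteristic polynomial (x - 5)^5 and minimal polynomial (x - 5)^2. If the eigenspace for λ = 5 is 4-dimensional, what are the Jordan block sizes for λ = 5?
Block sizes for λ = 5: [2, 1, 1, 1]

Step 1 — from the characteristic polynomial, algebraic multiplicity of λ = 5 is 5. From dim ker(B − (5)·I) = 4, there are exactly 4 Jordan blocks for λ = 5.
Step 2 — from the minimal polynomial, the factor (x − 5)^2 tells us the largest block for λ = 5 has size 2.
Step 3 — with total size 5, 4 blocks, and largest block 2, the block sizes (in nonincreasing order) are [2, 1, 1, 1].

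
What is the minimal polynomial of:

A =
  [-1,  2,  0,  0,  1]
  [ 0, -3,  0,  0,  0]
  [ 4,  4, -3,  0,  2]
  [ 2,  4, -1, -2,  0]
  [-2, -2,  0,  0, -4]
x^2 + 5*x + 6

The characteristic polynomial is χ_A(x) = (x + 2)^2*(x + 3)^3, so the eigenvalues are known. The minimal polynomial is
  m_A(x) = Π_λ (x − λ)^{k_λ}
where k_λ is the size of the *largest* Jordan block for λ (equivalently, the smallest k with (A − λI)^k v = 0 for every generalised eigenvector v of λ).

  λ = -3: largest Jordan block has size 1, contributing (x + 3)
  λ = -2: largest Jordan block has size 1, contributing (x + 2)

So m_A(x) = (x + 2)*(x + 3) = x^2 + 5*x + 6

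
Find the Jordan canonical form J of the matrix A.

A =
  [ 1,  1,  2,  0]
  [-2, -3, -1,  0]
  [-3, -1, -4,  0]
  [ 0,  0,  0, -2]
J_3(-2) ⊕ J_1(-2)

The characteristic polynomial is
  det(x·I − A) = x^4 + 8*x^3 + 24*x^2 + 32*x + 16 = (x + 2)^4

Eigenvalues and multiplicities (the geometric multiplicity of λ is n − rank(A − λI), which equals the number of Jordan blocks for λ):
  λ = -2: algebraic multiplicity = 4, geometric multiplicity = 2

Determining the block sizes for each eigenvalue:
  λ = -2: with am = 4 and gm = 2, the partition is not yet determined (e.g. several partitions of 4 into 2 parts exist). Let N = A − (-2)·I. Computing rank(N^1) = 2, rank(N^2) = 1, rank(N^3) = 0; the number of blocks of size ≥ j is rank(N^{j−1}) − rank(N^j), giving [2, 1, 1]. So we have 1 block(s) of size 3, 1 block(s) of size 1 → block sizes [3, 1]

Assembling the blocks gives a Jordan form
J =
  [-2,  1,  0,  0]
  [ 0, -2,  1,  0]
  [ 0,  0, -2,  0]
  [ 0,  0,  0, -2]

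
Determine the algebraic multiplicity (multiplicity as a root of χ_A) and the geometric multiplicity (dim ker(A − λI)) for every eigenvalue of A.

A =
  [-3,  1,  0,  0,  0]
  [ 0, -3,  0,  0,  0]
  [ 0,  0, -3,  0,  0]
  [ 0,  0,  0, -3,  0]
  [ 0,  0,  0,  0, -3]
λ = -3: alg = 5, geom = 4

Step 1 — factor the characteristic polynomial to read off the algebraic multiplicities:
  χ_A(x) = (x + 3)^5

Step 2 — compute geometric multiplicities via the rank-nullity identity g(λ) = n − rank(A − λI):
  rank(A − (-3)·I) = 1, so dim ker(A − (-3)·I) = n − 1 = 4

Summary:
  λ = -3: algebraic multiplicity = 5, geometric multiplicity = 4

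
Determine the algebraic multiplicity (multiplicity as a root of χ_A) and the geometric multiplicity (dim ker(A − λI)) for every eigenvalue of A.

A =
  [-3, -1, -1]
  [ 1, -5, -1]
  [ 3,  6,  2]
λ = -4: alg = 1, geom = 1; λ = -1: alg = 2, geom = 1

Step 1 — factor the characteristic polynomial to read off the algebraic multiplicities:
  χ_A(x) = (x + 1)^2*(x + 4)

Step 2 — compute geometric multiplicities via the rank-nullity identity g(λ) = n − rank(A − λI):
  rank(A − (-4)·I) = 2, so dim ker(A − (-4)·I) = n − 2 = 1
  rank(A − (-1)·I) = 2, so dim ker(A − (-1)·I) = n − 2 = 1

Summary:
  λ = -4: algebraic multiplicity = 1, geometric multiplicity = 1
  λ = -1: algebraic multiplicity = 2, geometric multiplicity = 1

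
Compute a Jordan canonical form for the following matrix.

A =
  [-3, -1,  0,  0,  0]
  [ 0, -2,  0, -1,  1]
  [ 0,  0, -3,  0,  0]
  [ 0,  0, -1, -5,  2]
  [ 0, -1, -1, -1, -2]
J_3(-3) ⊕ J_2(-3)

The characteristic polynomial is
  det(x·I − A) = x^5 + 15*x^4 + 90*x^3 + 270*x^2 + 405*x + 243 = (x + 3)^5

Eigenvalues and multiplicities (the geometric multiplicity of λ is n − rank(A − λI), which equals the number of Jordan blocks for λ):
  λ = -3: algebraic multiplicity = 5, geometric multiplicity = 2

Determining the block sizes for each eigenvalue:
  λ = -3: with am = 5 and gm = 2, the partition is not yet determined (e.g. several partitions of 5 into 2 parts exist). Let N = A − (-3)·I. Computing rank(N^1) = 3, rank(N^2) = 1, rank(N^3) = 0; the number of blocks of size ≥ j is rank(N^{j−1}) − rank(N^j), giving [2, 2, 1]. So we have 1 block(s) of size 3, 1 block(s) of size 2 → block sizes [3, 2]

Assembling the blocks gives a Jordan form
J =
  [-3,  1,  0,  0,  0]
  [ 0, -3,  1,  0,  0]
  [ 0,  0, -3,  0,  0]
  [ 0,  0,  0, -3,  1]
  [ 0,  0,  0,  0, -3]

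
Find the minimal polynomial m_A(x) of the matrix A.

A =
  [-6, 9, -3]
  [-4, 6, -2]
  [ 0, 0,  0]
x^2

The characteristic polynomial is χ_A(x) = x^3, so the eigenvalues are known. The minimal polynomial is
  m_A(x) = Π_λ (x − λ)^{k_λ}
where k_λ is the size of the *largest* Jordan block for λ (equivalently, the smallest k with (A − λI)^k v = 0 for every generalised eigenvector v of λ).

  λ = 0: largest Jordan block has size 2, contributing (x − 0)^2

So m_A(x) = x^2 = x^2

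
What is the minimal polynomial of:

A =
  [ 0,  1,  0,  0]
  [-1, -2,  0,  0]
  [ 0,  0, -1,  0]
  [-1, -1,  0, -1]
x^2 + 2*x + 1

The characteristic polynomial is χ_A(x) = (x + 1)^4, so the eigenvalues are known. The minimal polynomial is
  m_A(x) = Π_λ (x − λ)^{k_λ}
where k_λ is the size of the *largest* Jordan block for λ (equivalently, the smallest k with (A − λI)^k v = 0 for every generalised eigenvector v of λ).

  λ = -1: largest Jordan block has size 2, contributing (x + 1)^2

So m_A(x) = (x + 1)^2 = x^2 + 2*x + 1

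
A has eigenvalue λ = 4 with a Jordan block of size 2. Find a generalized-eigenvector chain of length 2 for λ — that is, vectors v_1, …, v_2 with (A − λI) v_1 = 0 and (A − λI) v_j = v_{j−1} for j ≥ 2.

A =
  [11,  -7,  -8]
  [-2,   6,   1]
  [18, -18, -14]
A Jordan chain for λ = 4 of length 2:
v_1 = (-1, -1, 0)ᵀ
v_2 = (1, 0, 1)ᵀ

Let N = A − (4)·I. We want v_2 with N^2 v_2 = 0 but N^1 v_2 ≠ 0; then v_{j-1} := N · v_j for j = 2, …, 2.

Pick v_2 = (1, 0, 1)ᵀ.
Then v_1 = N · v_2 = (-1, -1, 0)ᵀ.

Sanity check: (A − (4)·I) v_1 = (0, 0, 0)ᵀ = 0. ✓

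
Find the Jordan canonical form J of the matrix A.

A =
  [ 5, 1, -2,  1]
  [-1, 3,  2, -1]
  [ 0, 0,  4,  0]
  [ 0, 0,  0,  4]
J_2(4) ⊕ J_1(4) ⊕ J_1(4)

The characteristic polynomial is
  det(x·I − A) = x^4 - 16*x^3 + 96*x^2 - 256*x + 256 = (x - 4)^4

Eigenvalues and multiplicities (the geometric multiplicity of λ is n − rank(A − λI), which equals the number of Jordan blocks for λ):
  λ = 4: algebraic multiplicity = 4, geometric multiplicity = 3

Determining the block sizes for each eigenvalue:
  λ = 4: 3 blocks summing to 4 forces exactly one block of size 2 and the rest size 1 → block sizes [2, 1, 1]

Assembling the blocks gives a Jordan form
J =
  [4, 1, 0, 0]
  [0, 4, 0, 0]
  [0, 0, 4, 0]
  [0, 0, 0, 4]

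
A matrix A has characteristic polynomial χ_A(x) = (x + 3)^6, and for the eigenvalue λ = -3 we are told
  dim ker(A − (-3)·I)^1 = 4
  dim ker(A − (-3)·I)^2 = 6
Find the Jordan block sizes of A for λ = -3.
Block sizes for λ = -3: [2, 2, 1, 1]

From the dimensions of kernels of powers, the number of Jordan blocks of size at least j is d_j − d_{j−1} where d_j = dim ker(N^j) (with d_0 = 0). Computing the differences gives [4, 2].
The number of blocks of size exactly k is (#blocks of size ≥ k) − (#blocks of size ≥ k + 1), so the partition is: 2 block(s) of size 1, 2 block(s) of size 2.
In nonincreasing order the block sizes are [2, 2, 1, 1].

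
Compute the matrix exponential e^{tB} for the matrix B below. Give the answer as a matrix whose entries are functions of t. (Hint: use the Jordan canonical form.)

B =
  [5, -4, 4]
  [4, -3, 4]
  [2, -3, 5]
e^{tB} =
  [2*exp(3*t) - exp(t), -2*t*exp(3*t) - exp(3*t) + exp(t), 4*t*exp(3*t)]
  [2*exp(3*t) - 2*exp(t), -2*t*exp(3*t) - exp(3*t) + 2*exp(t), 4*t*exp(3*t)]
  [exp(3*t) - exp(t), -t*exp(3*t) - exp(3*t) + exp(t), 2*t*exp(3*t) + exp(3*t)]

Strategy: write B = P · J · P⁻¹ where J is a Jordan canonical form, so e^{tB} = P · e^{tJ} · P⁻¹, and e^{tJ} can be computed block-by-block.

B has Jordan form
J =
  [1, 0, 0]
  [0, 3, 1]
  [0, 0, 3]
(up to reordering of blocks).

Per-block formulas:
  For a 1×1 block at λ = 1: exp(t · [1]) = [e^(1t)].
  For a 2×2 Jordan block J_2(3): exp(t · J_2(3)) = e^(3t)·(I + t·N), where N is the 2×2 nilpotent shift.

After assembling e^{tJ} and conjugating by P, we get:

e^{tB} =
  [2*exp(3*t) - exp(t), -2*t*exp(3*t) - exp(3*t) + exp(t), 4*t*exp(3*t)]
  [2*exp(3*t) - 2*exp(t), -2*t*exp(3*t) - exp(3*t) + 2*exp(t), 4*t*exp(3*t)]
  [exp(3*t) - exp(t), -t*exp(3*t) - exp(3*t) + exp(t), 2*t*exp(3*t) + exp(3*t)]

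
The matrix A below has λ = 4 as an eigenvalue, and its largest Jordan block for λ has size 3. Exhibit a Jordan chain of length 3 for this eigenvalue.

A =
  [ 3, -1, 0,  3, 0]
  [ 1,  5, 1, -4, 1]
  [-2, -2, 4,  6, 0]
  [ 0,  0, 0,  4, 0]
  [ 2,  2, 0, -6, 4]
A Jordan chain for λ = 4 of length 3:
v_1 = (-1, 1, -2, 0, 2)ᵀ
v_2 = (0, 1, 0, 0, 0)ᵀ
v_3 = (0, 0, 1, 0, 0)ᵀ

Let N = A − (4)·I. We want v_3 with N^3 v_3 = 0 but N^2 v_3 ≠ 0; then v_{j-1} := N · v_j for j = 3, …, 2.

Pick v_3 = (0, 0, 1, 0, 0)ᵀ.
Then v_2 = N · v_3 = (0, 1, 0, 0, 0)ᵀ.
Then v_1 = N · v_2 = (-1, 1, -2, 0, 2)ᵀ.

Sanity check: (A − (4)·I) v_1 = (0, 0, 0, 0, 0)ᵀ = 0. ✓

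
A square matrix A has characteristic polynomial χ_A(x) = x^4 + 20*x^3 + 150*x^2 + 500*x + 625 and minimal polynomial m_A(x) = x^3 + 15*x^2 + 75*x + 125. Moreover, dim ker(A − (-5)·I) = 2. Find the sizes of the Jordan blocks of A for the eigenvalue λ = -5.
Block sizes for λ = -5: [3, 1]

Step 1 — from the characteristic polynomial, algebraic multiplicity of λ = -5 is 4. From dim ker(A − (-5)·I) = 2, there are exactly 2 Jordan blocks for λ = -5.
Step 2 — from the minimal polynomial, the factor (x + 5)^3 tells us the largest block for λ = -5 has size 3.
Step 3 — with total size 4, 2 blocks, and largest block 3, the block sizes (in nonincreasing order) are [3, 1].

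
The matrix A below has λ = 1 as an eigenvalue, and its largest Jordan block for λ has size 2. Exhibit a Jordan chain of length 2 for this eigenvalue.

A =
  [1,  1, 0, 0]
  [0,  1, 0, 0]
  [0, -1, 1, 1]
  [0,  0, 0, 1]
A Jordan chain for λ = 1 of length 2:
v_1 = (1, 0, -1, 0)ᵀ
v_2 = (0, 1, 0, 0)ᵀ

Let N = A − (1)·I. We want v_2 with N^2 v_2 = 0 but N^1 v_2 ≠ 0; then v_{j-1} := N · v_j for j = 2, …, 2.

Pick v_2 = (0, 1, 0, 0)ᵀ.
Then v_1 = N · v_2 = (1, 0, -1, 0)ᵀ.

Sanity check: (A − (1)·I) v_1 = (0, 0, 0, 0)ᵀ = 0. ✓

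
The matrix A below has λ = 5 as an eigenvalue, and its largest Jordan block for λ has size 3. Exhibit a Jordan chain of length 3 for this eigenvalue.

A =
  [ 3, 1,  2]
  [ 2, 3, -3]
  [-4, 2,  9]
A Jordan chain for λ = 5 of length 3:
v_1 = (-2, 4, -4)ᵀ
v_2 = (-2, 2, -4)ᵀ
v_3 = (1, 0, 0)ᵀ

Let N = A − (5)·I. We want v_3 with N^3 v_3 = 0 but N^2 v_3 ≠ 0; then v_{j-1} := N · v_j for j = 3, …, 2.

Pick v_3 = (1, 0, 0)ᵀ.
Then v_2 = N · v_3 = (-2, 2, -4)ᵀ.
Then v_1 = N · v_2 = (-2, 4, -4)ᵀ.

Sanity check: (A − (5)·I) v_1 = (0, 0, 0)ᵀ = 0. ✓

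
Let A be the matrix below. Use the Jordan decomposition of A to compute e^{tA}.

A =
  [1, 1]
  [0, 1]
e^{tA} =
  [exp(t), t*exp(t)]
  [0, exp(t)]

Strategy: write A = P · J · P⁻¹ where J is a Jordan canonical form, so e^{tA} = P · e^{tJ} · P⁻¹, and e^{tJ} can be computed block-by-block.

A has Jordan form
J =
  [1, 1]
  [0, 1]
(up to reordering of blocks).

Per-block formulas:
  For a 2×2 Jordan block J_2(1): exp(t · J_2(1)) = e^(1t)·(I + t·N), where N is the 2×2 nilpotent shift.

After assembling e^{tJ} and conjugating by P, we get:

e^{tA} =
  [exp(t), t*exp(t)]
  [0, exp(t)]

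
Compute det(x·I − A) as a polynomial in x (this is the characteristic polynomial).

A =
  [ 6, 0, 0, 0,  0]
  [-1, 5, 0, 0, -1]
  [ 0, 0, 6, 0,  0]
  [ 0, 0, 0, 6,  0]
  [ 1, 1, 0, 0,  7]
x^5 - 30*x^4 + 360*x^3 - 2160*x^2 + 6480*x - 7776

Expanding det(x·I − A) (e.g. by cofactor expansion or by noting that A is similar to its Jordan form J, which has the same characteristic polynomial as A) gives
  χ_A(x) = x^5 - 30*x^4 + 360*x^3 - 2160*x^2 + 6480*x - 7776
which factors as (x - 6)^5. The eigenvalues (with algebraic multiplicities) are λ = 6 with multiplicity 5.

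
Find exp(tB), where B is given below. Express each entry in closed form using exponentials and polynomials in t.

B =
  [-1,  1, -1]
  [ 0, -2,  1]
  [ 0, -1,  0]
e^{tB} =
  [exp(-t), t*exp(-t), -t*exp(-t)]
  [0, -t*exp(-t) + exp(-t), t*exp(-t)]
  [0, -t*exp(-t), t*exp(-t) + exp(-t)]

Strategy: write B = P · J · P⁻¹ where J is a Jordan canonical form, so e^{tB} = P · e^{tJ} · P⁻¹, and e^{tJ} can be computed block-by-block.

B has Jordan form
J =
  [-1,  1,  0]
  [ 0, -1,  0]
  [ 0,  0, -1]
(up to reordering of blocks).

Per-block formulas:
  For a 2×2 Jordan block J_2(-1): exp(t · J_2(-1)) = e^(-1t)·(I + t·N), where N is the 2×2 nilpotent shift.
  For a 1×1 block at λ = -1: exp(t · [-1]) = [e^(-1t)].

After assembling e^{tJ} and conjugating by P, we get:

e^{tB} =
  [exp(-t), t*exp(-t), -t*exp(-t)]
  [0, -t*exp(-t) + exp(-t), t*exp(-t)]
  [0, -t*exp(-t), t*exp(-t) + exp(-t)]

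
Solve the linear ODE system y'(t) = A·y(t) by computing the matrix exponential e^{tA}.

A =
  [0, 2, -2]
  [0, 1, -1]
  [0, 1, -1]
e^{tA} =
  [1, 2*t, -2*t]
  [0, t + 1, -t]
  [0, t, 1 - t]

Strategy: write A = P · J · P⁻¹ where J is a Jordan canonical form, so e^{tA} = P · e^{tJ} · P⁻¹, and e^{tJ} can be computed block-by-block.

A has Jordan form
J =
  [0, 1, 0]
  [0, 0, 0]
  [0, 0, 0]
(up to reordering of blocks).

Per-block formulas:
  For a 1×1 block at λ = 0: exp(t · [0]) = [e^(0t)].
  For a 2×2 Jordan block J_2(0): exp(t · J_2(0)) = e^(0t)·(I + t·N), where N is the 2×2 nilpotent shift.

After assembling e^{tJ} and conjugating by P, we get:

e^{tA} =
  [1, 2*t, -2*t]
  [0, t + 1, -t]
  [0, t, 1 - t]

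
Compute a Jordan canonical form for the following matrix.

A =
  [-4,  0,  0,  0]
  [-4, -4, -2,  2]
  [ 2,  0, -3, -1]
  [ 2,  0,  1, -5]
J_2(-4) ⊕ J_1(-4) ⊕ J_1(-4)

The characteristic polynomial is
  det(x·I − A) = x^4 + 16*x^3 + 96*x^2 + 256*x + 256 = (x + 4)^4

Eigenvalues and multiplicities (the geometric multiplicity of λ is n − rank(A − λI), which equals the number of Jordan blocks for λ):
  λ = -4: algebraic multiplicity = 4, geometric multiplicity = 3

Determining the block sizes for each eigenvalue:
  λ = -4: 3 blocks summing to 4 forces exactly one block of size 2 and the rest size 1 → block sizes [2, 1, 1]

Assembling the blocks gives a Jordan form
J =
  [-4,  1,  0,  0]
  [ 0, -4,  0,  0]
  [ 0,  0, -4,  0]
  [ 0,  0,  0, -4]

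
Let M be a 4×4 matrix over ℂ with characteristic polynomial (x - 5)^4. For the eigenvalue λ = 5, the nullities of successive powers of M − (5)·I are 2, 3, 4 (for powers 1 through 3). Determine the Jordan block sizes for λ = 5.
Block sizes for λ = 5: [3, 1]

From the dimensions of kernels of powers, the number of Jordan blocks of size at least j is d_j − d_{j−1} where d_j = dim ker(N^j) (with d_0 = 0). Computing the differences gives [2, 1, 1].
The number of blocks of size exactly k is (#blocks of size ≥ k) − (#blocks of size ≥ k + 1), so the partition is: 1 block(s) of size 1, 1 block(s) of size 3.
In nonincreasing order the block sizes are [3, 1].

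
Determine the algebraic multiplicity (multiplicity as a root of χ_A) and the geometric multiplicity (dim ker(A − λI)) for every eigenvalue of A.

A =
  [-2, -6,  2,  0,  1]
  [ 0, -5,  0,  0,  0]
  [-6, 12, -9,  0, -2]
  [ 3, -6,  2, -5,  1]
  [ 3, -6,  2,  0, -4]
λ = -5: alg = 5, geom = 4

Step 1 — factor the characteristic polynomial to read off the algebraic multiplicities:
  χ_A(x) = (x + 5)^5

Step 2 — compute geometric multiplicities via the rank-nullity identity g(λ) = n − rank(A − λI):
  rank(A − (-5)·I) = 1, so dim ker(A − (-5)·I) = n − 1 = 4

Summary:
  λ = -5: algebraic multiplicity = 5, geometric multiplicity = 4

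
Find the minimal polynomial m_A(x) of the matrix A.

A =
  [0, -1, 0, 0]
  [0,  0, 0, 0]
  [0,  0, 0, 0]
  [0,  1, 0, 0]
x^2

The characteristic polynomial is χ_A(x) = x^4, so the eigenvalues are known. The minimal polynomial is
  m_A(x) = Π_λ (x − λ)^{k_λ}
where k_λ is the size of the *largest* Jordan block for λ (equivalently, the smallest k with (A − λI)^k v = 0 for every generalised eigenvector v of λ).

  λ = 0: largest Jordan block has size 2, contributing (x − 0)^2

So m_A(x) = x^2 = x^2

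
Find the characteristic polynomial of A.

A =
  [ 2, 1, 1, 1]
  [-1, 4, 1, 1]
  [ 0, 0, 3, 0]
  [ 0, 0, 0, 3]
x^4 - 12*x^3 + 54*x^2 - 108*x + 81

Expanding det(x·I − A) (e.g. by cofactor expansion or by noting that A is similar to its Jordan form J, which has the same characteristic polynomial as A) gives
  χ_A(x) = x^4 - 12*x^3 + 54*x^2 - 108*x + 81
which factors as (x - 3)^4. The eigenvalues (with algebraic multiplicities) are λ = 3 with multiplicity 4.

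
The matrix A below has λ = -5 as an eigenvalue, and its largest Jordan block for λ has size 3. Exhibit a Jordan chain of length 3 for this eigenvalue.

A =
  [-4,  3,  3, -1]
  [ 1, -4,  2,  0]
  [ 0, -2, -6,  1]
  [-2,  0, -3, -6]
A Jordan chain for λ = -5 of length 3:
v_1 = (6, 2, -4, 0)ᵀ
v_2 = (1, 1, 0, -2)ᵀ
v_3 = (1, 0, 0, 0)ᵀ

Let N = A − (-5)·I. We want v_3 with N^3 v_3 = 0 but N^2 v_3 ≠ 0; then v_{j-1} := N · v_j for j = 3, …, 2.

Pick v_3 = (1, 0, 0, 0)ᵀ.
Then v_2 = N · v_3 = (1, 1, 0, -2)ᵀ.
Then v_1 = N · v_2 = (6, 2, -4, 0)ᵀ.

Sanity check: (A − (-5)·I) v_1 = (0, 0, 0, 0)ᵀ = 0. ✓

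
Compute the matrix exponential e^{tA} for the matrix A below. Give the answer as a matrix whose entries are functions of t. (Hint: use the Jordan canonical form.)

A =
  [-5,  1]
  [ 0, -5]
e^{tA} =
  [exp(-5*t), t*exp(-5*t)]
  [0, exp(-5*t)]

Strategy: write A = P · J · P⁻¹ where J is a Jordan canonical form, so e^{tA} = P · e^{tJ} · P⁻¹, and e^{tJ} can be computed block-by-block.

A has Jordan form
J =
  [-5,  1]
  [ 0, -5]
(up to reordering of blocks).

Per-block formulas:
  For a 2×2 Jordan block J_2(-5): exp(t · J_2(-5)) = e^(-5t)·(I + t·N), where N is the 2×2 nilpotent shift.

After assembling e^{tJ} and conjugating by P, we get:

e^{tA} =
  [exp(-5*t), t*exp(-5*t)]
  [0, exp(-5*t)]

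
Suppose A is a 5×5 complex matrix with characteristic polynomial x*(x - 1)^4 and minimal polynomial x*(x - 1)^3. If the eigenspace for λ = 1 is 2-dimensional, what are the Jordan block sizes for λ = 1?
Block sizes for λ = 1: [3, 1]

Step 1 — from the characteristic polynomial, algebraic multiplicity of λ = 1 is 4. From dim ker(A − (1)·I) = 2, there are exactly 2 Jordan blocks for λ = 1.
Step 2 — from the minimal polynomial, the factor (x − 1)^3 tells us the largest block for λ = 1 has size 3.
Step 3 — with total size 4, 2 blocks, and largest block 3, the block sizes (in nonincreasing order) are [3, 1].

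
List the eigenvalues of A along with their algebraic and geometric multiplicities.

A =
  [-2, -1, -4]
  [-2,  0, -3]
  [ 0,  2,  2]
λ = 0: alg = 3, geom = 1

Step 1 — factor the characteristic polynomial to read off the algebraic multiplicities:
  χ_A(x) = x^3

Step 2 — compute geometric multiplicities via the rank-nullity identity g(λ) = n − rank(A − λI):
  rank(A − (0)·I) = 2, so dim ker(A − (0)·I) = n − 2 = 1

Summary:
  λ = 0: algebraic multiplicity = 3, geometric multiplicity = 1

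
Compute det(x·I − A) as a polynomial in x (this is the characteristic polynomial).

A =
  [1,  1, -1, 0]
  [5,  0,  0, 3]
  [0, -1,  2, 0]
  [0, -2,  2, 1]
x^4 - 4*x^3 + 6*x^2 - 4*x + 1

Expanding det(x·I − A) (e.g. by cofactor expansion or by noting that A is similar to its Jordan form J, which has the same characteristic polynomial as A) gives
  χ_A(x) = x^4 - 4*x^3 + 6*x^2 - 4*x + 1
which factors as (x - 1)^4. The eigenvalues (with algebraic multiplicities) are λ = 1 with multiplicity 4.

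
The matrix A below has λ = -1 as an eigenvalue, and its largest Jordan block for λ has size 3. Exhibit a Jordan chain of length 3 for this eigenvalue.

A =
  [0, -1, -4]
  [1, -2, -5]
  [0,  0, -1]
A Jordan chain for λ = -1 of length 3:
v_1 = (1, 1, 0)ᵀ
v_2 = (-4, -5, 0)ᵀ
v_3 = (0, 0, 1)ᵀ

Let N = A − (-1)·I. We want v_3 with N^3 v_3 = 0 but N^2 v_3 ≠ 0; then v_{j-1} := N · v_j for j = 3, …, 2.

Pick v_3 = (0, 0, 1)ᵀ.
Then v_2 = N · v_3 = (-4, -5, 0)ᵀ.
Then v_1 = N · v_2 = (1, 1, 0)ᵀ.

Sanity check: (A − (-1)·I) v_1 = (0, 0, 0)ᵀ = 0. ✓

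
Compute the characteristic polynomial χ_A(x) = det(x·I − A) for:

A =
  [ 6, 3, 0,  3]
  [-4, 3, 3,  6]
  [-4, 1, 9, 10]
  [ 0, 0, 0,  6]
x^4 - 24*x^3 + 216*x^2 - 864*x + 1296

Expanding det(x·I − A) (e.g. by cofactor expansion or by noting that A is similar to its Jordan form J, which has the same characteristic polynomial as A) gives
  χ_A(x) = x^4 - 24*x^3 + 216*x^2 - 864*x + 1296
which factors as (x - 6)^4. The eigenvalues (with algebraic multiplicities) are λ = 6 with multiplicity 4.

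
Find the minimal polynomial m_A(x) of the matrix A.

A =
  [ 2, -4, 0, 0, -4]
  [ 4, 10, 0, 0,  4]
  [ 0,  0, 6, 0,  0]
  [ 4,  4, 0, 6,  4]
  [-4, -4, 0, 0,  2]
x^2 - 8*x + 12

The characteristic polynomial is χ_A(x) = (x - 6)^4*(x - 2), so the eigenvalues are known. The minimal polynomial is
  m_A(x) = Π_λ (x − λ)^{k_λ}
where k_λ is the size of the *largest* Jordan block for λ (equivalently, the smallest k with (A − λI)^k v = 0 for every generalised eigenvector v of λ).

  λ = 2: largest Jordan block has size 1, contributing (x − 2)
  λ = 6: largest Jordan block has size 1, contributing (x − 6)

So m_A(x) = (x - 6)*(x - 2) = x^2 - 8*x + 12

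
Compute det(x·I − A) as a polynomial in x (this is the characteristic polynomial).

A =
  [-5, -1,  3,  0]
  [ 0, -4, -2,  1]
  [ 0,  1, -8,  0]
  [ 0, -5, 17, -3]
x^4 + 20*x^3 + 150*x^2 + 500*x + 625

Expanding det(x·I − A) (e.g. by cofactor expansion or by noting that A is similar to its Jordan form J, which has the same characteristic polynomial as A) gives
  χ_A(x) = x^4 + 20*x^3 + 150*x^2 + 500*x + 625
which factors as (x + 5)^4. The eigenvalues (with algebraic multiplicities) are λ = -5 with multiplicity 4.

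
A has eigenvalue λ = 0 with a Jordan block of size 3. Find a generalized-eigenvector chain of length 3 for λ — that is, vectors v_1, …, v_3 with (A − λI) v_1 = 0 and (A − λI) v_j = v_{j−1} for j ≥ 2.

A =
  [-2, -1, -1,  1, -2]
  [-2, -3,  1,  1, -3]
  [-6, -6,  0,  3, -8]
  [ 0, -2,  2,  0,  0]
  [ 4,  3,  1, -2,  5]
A Jordan chain for λ = 0 of length 3:
v_1 = (4, -8, -8, -8, 0)ᵀ
v_2 = (-2, -2, -6, 0, 4)ᵀ
v_3 = (1, 0, 0, 0, 0)ᵀ

Let N = A − (0)·I. We want v_3 with N^3 v_3 = 0 but N^2 v_3 ≠ 0; then v_{j-1} := N · v_j for j = 3, …, 2.

Pick v_3 = (1, 0, 0, 0, 0)ᵀ.
Then v_2 = N · v_3 = (-2, -2, -6, 0, 4)ᵀ.
Then v_1 = N · v_2 = (4, -8, -8, -8, 0)ᵀ.

Sanity check: (A − (0)·I) v_1 = (0, 0, 0, 0, 0)ᵀ = 0. ✓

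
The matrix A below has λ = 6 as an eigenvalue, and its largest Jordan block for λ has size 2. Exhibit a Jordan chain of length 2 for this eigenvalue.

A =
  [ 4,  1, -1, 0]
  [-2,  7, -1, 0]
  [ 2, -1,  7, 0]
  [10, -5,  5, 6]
A Jordan chain for λ = 6 of length 2:
v_1 = (-2, -2, 2, 10)ᵀ
v_2 = (1, 0, 0, 0)ᵀ

Let N = A − (6)·I. We want v_2 with N^2 v_2 = 0 but N^1 v_2 ≠ 0; then v_{j-1} := N · v_j for j = 2, …, 2.

Pick v_2 = (1, 0, 0, 0)ᵀ.
Then v_1 = N · v_2 = (-2, -2, 2, 10)ᵀ.

Sanity check: (A − (6)·I) v_1 = (0, 0, 0, 0)ᵀ = 0. ✓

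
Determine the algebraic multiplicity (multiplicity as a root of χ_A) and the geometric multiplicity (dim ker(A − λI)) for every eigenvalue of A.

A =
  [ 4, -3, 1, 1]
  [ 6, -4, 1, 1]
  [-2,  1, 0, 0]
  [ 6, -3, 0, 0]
λ = 0: alg = 4, geom = 2

Step 1 — factor the characteristic polynomial to read off the algebraic multiplicities:
  χ_A(x) = x^4

Step 2 — compute geometric multiplicities via the rank-nullity identity g(λ) = n − rank(A − λI):
  rank(A − (0)·I) = 2, so dim ker(A − (0)·I) = n − 2 = 2

Summary:
  λ = 0: algebraic multiplicity = 4, geometric multiplicity = 2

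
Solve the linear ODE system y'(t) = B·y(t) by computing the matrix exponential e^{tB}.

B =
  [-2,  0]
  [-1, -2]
e^{tB} =
  [exp(-2*t), 0]
  [-t*exp(-2*t), exp(-2*t)]

Strategy: write B = P · J · P⁻¹ where J is a Jordan canonical form, so e^{tB} = P · e^{tJ} · P⁻¹, and e^{tJ} can be computed block-by-block.

B has Jordan form
J =
  [-2,  1]
  [ 0, -2]
(up to reordering of blocks).

Per-block formulas:
  For a 2×2 Jordan block J_2(-2): exp(t · J_2(-2)) = e^(-2t)·(I + t·N), where N is the 2×2 nilpotent shift.

After assembling e^{tJ} and conjugating by P, we get:

e^{tB} =
  [exp(-2*t), 0]
  [-t*exp(-2*t), exp(-2*t)]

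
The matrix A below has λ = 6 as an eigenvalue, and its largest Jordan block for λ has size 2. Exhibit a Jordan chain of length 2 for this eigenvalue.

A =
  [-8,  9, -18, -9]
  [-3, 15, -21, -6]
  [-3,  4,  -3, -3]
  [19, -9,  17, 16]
A Jordan chain for λ = 6 of length 2:
v_1 = (0, -3, -1, -1)ᵀ
v_2 = (0, 2, 1, 0)ᵀ

Let N = A − (6)·I. We want v_2 with N^2 v_2 = 0 but N^1 v_2 ≠ 0; then v_{j-1} := N · v_j for j = 2, …, 2.

Pick v_2 = (0, 2, 1, 0)ᵀ.
Then v_1 = N · v_2 = (0, -3, -1, -1)ᵀ.

Sanity check: (A − (6)·I) v_1 = (0, 0, 0, 0)ᵀ = 0. ✓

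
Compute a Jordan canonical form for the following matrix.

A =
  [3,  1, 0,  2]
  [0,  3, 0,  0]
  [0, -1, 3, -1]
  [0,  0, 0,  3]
J_2(3) ⊕ J_2(3)

The characteristic polynomial is
  det(x·I − A) = x^4 - 12*x^3 + 54*x^2 - 108*x + 81 = (x - 3)^4

Eigenvalues and multiplicities (the geometric multiplicity of λ is n − rank(A − λI), which equals the number of Jordan blocks for λ):
  λ = 3: algebraic multiplicity = 4, geometric multiplicity = 2

Determining the block sizes for each eigenvalue:
  λ = 3: with am = 4 and gm = 2, the partition is not yet determined (e.g. several partitions of 4 into 2 parts exist). Let N = A − (3)·I. Computing rank(N^1) = 2, rank(N^2) = 0; the number of blocks of size ≥ j is rank(N^{j−1}) − rank(N^j), giving [2, 2]. So we have 2 block(s) of size 2 → block sizes [2, 2]

Assembling the blocks gives a Jordan form
J =
  [3, 1, 0, 0]
  [0, 3, 0, 0]
  [0, 0, 3, 1]
  [0, 0, 0, 3]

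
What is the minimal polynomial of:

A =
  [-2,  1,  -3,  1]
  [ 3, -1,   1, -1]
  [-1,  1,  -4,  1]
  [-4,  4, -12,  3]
x^3 + 3*x^2 + 3*x + 1

The characteristic polynomial is χ_A(x) = (x + 1)^4, so the eigenvalues are known. The minimal polynomial is
  m_A(x) = Π_λ (x − λ)^{k_λ}
where k_λ is the size of the *largest* Jordan block for λ (equivalently, the smallest k with (A − λI)^k v = 0 for every generalised eigenvector v of λ).

  λ = -1: largest Jordan block has size 3, contributing (x + 1)^3

So m_A(x) = (x + 1)^3 = x^3 + 3*x^2 + 3*x + 1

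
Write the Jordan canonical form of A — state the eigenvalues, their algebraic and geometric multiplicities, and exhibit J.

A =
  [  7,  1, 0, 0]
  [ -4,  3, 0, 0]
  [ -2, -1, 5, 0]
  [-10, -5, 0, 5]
J_2(5) ⊕ J_1(5) ⊕ J_1(5)

The characteristic polynomial is
  det(x·I − A) = x^4 - 20*x^3 + 150*x^2 - 500*x + 625 = (x - 5)^4

Eigenvalues and multiplicities (the geometric multiplicity of λ is n − rank(A − λI), which equals the number of Jordan blocks for λ):
  λ = 5: algebraic multiplicity = 4, geometric multiplicity = 3

Determining the block sizes for each eigenvalue:
  λ = 5: 3 blocks summing to 4 forces exactly one block of size 2 and the rest size 1 → block sizes [2, 1, 1]

Assembling the blocks gives a Jordan form
J =
  [5, 1, 0, 0]
  [0, 5, 0, 0]
  [0, 0, 5, 0]
  [0, 0, 0, 5]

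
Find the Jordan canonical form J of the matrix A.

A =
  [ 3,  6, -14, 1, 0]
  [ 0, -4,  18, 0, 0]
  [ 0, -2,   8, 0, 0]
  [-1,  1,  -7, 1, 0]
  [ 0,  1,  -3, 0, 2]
J_3(2) ⊕ J_1(2) ⊕ J_1(2)

The characteristic polynomial is
  det(x·I − A) = x^5 - 10*x^4 + 40*x^3 - 80*x^2 + 80*x - 32 = (x - 2)^5

Eigenvalues and multiplicities (the geometric multiplicity of λ is n − rank(A − λI), which equals the number of Jordan blocks for λ):
  λ = 2: algebraic multiplicity = 5, geometric multiplicity = 3

Determining the block sizes for each eigenvalue:
  λ = 2: with am = 5 and gm = 3, the partition is not yet determined (e.g. several partitions of 5 into 3 parts exist). Let N = A − (2)·I. Computing rank(N^1) = 2, rank(N^2) = 1, rank(N^3) = 0; the number of blocks of size ≥ j is rank(N^{j−1}) − rank(N^j), giving [3, 1, 1]. So we have 1 block(s) of size 3, 2 block(s) of size 1 → block sizes [3, 1, 1]

Assembling the blocks gives a Jordan form
J =
  [2, 1, 0, 0, 0]
  [0, 2, 1, 0, 0]
  [0, 0, 2, 0, 0]
  [0, 0, 0, 2, 0]
  [0, 0, 0, 0, 2]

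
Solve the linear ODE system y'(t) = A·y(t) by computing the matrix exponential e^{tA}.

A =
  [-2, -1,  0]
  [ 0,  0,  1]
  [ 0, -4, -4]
e^{tA} =
  [exp(-2*t), -t^2*exp(-2*t) - t*exp(-2*t), -t^2*exp(-2*t)/2]
  [0, 2*t*exp(-2*t) + exp(-2*t), t*exp(-2*t)]
  [0, -4*t*exp(-2*t), -2*t*exp(-2*t) + exp(-2*t)]

Strategy: write A = P · J · P⁻¹ where J is a Jordan canonical form, so e^{tA} = P · e^{tJ} · P⁻¹, and e^{tJ} can be computed block-by-block.

A has Jordan form
J =
  [-2,  1,  0]
  [ 0, -2,  1]
  [ 0,  0, -2]
(up to reordering of blocks).

Per-block formulas:
  For a 3×3 Jordan block J_3(-2): exp(t · J_3(-2)) = e^(-2t)·(I + t·N + (t^2/2)·N^2), where N is the 3×3 nilpotent shift.

After assembling e^{tJ} and conjugating by P, we get:

e^{tA} =
  [exp(-2*t), -t^2*exp(-2*t) - t*exp(-2*t), -t^2*exp(-2*t)/2]
  [0, 2*t*exp(-2*t) + exp(-2*t), t*exp(-2*t)]
  [0, -4*t*exp(-2*t), -2*t*exp(-2*t) + exp(-2*t)]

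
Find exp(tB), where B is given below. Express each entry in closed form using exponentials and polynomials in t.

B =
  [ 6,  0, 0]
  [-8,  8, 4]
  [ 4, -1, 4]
e^{tB} =
  [exp(6*t), 0, 0]
  [-8*t*exp(6*t), 2*t*exp(6*t) + exp(6*t), 4*t*exp(6*t)]
  [4*t*exp(6*t), -t*exp(6*t), -2*t*exp(6*t) + exp(6*t)]

Strategy: write B = P · J · P⁻¹ where J is a Jordan canonical form, so e^{tB} = P · e^{tJ} · P⁻¹, and e^{tJ} can be computed block-by-block.

B has Jordan form
J =
  [6, 1, 0]
  [0, 6, 0]
  [0, 0, 6]
(up to reordering of blocks).

Per-block formulas:
  For a 2×2 Jordan block J_2(6): exp(t · J_2(6)) = e^(6t)·(I + t·N), where N is the 2×2 nilpotent shift.
  For a 1×1 block at λ = 6: exp(t · [6]) = [e^(6t)].

After assembling e^{tJ} and conjugating by P, we get:

e^{tB} =
  [exp(6*t), 0, 0]
  [-8*t*exp(6*t), 2*t*exp(6*t) + exp(6*t), 4*t*exp(6*t)]
  [4*t*exp(6*t), -t*exp(6*t), -2*t*exp(6*t) + exp(6*t)]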